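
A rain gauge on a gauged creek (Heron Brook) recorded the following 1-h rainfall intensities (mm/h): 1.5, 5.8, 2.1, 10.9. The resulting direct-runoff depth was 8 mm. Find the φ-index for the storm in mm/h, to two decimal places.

Only the 2 blocks with intensity above φ contribute runoff: 5.8, 10.9 mm/h.
Σ(I−φ)·Δt = d  ⇒  (5.8+10.9 − 2φ)·1 = 8
φ = (16.70 − 8/1) / 2 = 4.35 mm/h.

φ ≈ 4.35 mm/h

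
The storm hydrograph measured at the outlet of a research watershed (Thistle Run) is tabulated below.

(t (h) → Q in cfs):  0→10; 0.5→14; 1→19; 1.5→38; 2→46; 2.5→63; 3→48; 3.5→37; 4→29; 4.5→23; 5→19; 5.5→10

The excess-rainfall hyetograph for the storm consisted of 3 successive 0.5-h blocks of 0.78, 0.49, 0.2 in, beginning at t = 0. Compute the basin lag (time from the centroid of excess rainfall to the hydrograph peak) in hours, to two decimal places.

t_L ≈ 1.95 h

Centroid of excess rainfall: t_c = Σ P_i·t̄_i / ΣP_i = 0.5527 h (block centres at 0.25, 0.75, 1.25 h).
Hydrograph peak occurs at t = 2.5 h, so basin lag t_L = 2.5 − 0.5527 = 1.95 h.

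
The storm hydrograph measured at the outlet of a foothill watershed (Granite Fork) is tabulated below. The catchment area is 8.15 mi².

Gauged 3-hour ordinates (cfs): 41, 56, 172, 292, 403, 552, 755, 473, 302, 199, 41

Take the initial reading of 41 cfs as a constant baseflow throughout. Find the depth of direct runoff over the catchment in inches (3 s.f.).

Direct runoff: 0.0, 15.0, 131.0, 251.0, 362.0, 511.0, 714.0, 432.0, 261.0, 158.0, 0.0 cfs; ΣQ_DR = 2835 cfs.
V = ΣQ_DR · Δt = 2835 × 10800 s = 3.062 × 10^7 ft³.
Over A = 8.15 mi², depth = V / A = 1.62 in.

d ≈ 1.62 in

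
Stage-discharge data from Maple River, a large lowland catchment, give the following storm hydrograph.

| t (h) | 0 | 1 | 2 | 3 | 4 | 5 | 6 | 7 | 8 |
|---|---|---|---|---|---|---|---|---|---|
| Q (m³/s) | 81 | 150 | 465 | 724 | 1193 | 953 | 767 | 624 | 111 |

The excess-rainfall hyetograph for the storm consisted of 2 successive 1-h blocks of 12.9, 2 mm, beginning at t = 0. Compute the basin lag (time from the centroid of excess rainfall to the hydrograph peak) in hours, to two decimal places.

t_L ≈ 3.37 h

Centroid of excess rainfall: t_c = Σ P_i·t̄_i / ΣP_i = 0.6342 h (block centres at 0.5, 1.5 h).
Hydrograph peak occurs at t = 4 h, so basin lag t_L = 4 − 0.6342 = 3.37 h.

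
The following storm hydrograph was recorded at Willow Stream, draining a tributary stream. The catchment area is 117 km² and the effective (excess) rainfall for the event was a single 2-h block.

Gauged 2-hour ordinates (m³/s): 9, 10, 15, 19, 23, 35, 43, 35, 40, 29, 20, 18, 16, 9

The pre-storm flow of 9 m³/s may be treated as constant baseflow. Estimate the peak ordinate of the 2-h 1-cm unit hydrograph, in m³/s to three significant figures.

Direct runoff: 0.0, 1.0, 6.0, 10.0, 14.0, 26.0, 34.0, 26.0, 31.0, 20.0, 11.0, 9.0, 7.0, 0.0 m³/s; ΣQ_DR = 195.0 m³/s, peak = 34.0 m³/s.
Runoff depth d = ΣQ_DR·Δt / A = 195.0 × 7200 / (117 km²) = 12.00 mm.
The 1-cm UH is the DRH scaled by (10 mm)/d, so U_p = 34.0 × 10/12.00 = 28.3 m³/s.

U_p ≈ 28.3 m³/s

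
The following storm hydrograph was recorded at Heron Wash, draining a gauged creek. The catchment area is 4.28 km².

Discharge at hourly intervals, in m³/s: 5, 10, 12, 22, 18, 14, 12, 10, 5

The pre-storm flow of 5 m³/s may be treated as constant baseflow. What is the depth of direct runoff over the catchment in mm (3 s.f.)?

d ≈ 53.0 mm

Direct runoff: 0.0, 5.0, 7.0, 17.0, 13.0, 9.0, 7.0, 5.0, 0.0 m³/s; ΣQ_DR = 63.00 m³/s.
V = ΣQ_DR · Δt = 63.00 × 3600 s = 2.268 × 10^5 m³.
Over A = 4.28 km², depth = V / A = 53.0 mm.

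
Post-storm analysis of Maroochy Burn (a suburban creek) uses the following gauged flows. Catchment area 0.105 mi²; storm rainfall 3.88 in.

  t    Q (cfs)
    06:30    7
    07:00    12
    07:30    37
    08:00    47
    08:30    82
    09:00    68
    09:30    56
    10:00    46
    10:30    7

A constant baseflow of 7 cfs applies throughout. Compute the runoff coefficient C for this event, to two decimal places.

C ≈ 0.57

ΣQ_DR = 299.0 cfs; V = ΣQ_DR·Δt = 5.382 × 10^5 ft³.
Runoff depth d = V / A = 2.206 in.
C = d / P = 2.206 / 3.88 = 0.57.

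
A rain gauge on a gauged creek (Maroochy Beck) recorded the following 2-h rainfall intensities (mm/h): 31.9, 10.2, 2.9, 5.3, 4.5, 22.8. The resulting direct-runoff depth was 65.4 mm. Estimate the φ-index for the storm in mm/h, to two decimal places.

φ ≈ 11.00 mm/h

Only the 2 blocks with intensity above φ contribute runoff: 31.9, 22.8 mm/h.
Σ(I−φ)·Δt = d  ⇒  (31.9+22.8 − 2φ)·2 = 65.4
φ = (54.70 − 65.4/2) / 2 = 11.00 mm/h.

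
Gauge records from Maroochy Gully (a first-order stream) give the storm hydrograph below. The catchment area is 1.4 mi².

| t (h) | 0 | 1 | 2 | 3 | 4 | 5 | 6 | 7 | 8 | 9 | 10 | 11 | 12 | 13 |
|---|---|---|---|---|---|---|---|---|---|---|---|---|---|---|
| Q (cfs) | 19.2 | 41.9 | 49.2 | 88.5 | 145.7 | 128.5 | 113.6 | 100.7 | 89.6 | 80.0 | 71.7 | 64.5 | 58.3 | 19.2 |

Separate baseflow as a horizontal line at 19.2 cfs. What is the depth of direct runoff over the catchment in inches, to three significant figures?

d ≈ 0.887 in

Direct runoff: 0.0, 22.7, 30.0, 69.3, 126.5, 109.3, 94.4, 81.5, 70.4, 60.8, 52.5, 45.3, 39.1, 0.0 cfs; ΣQ_DR = 801.8 cfs.
V = ΣQ_DR · Δt = 801.8 × 3600 s = 2.886 × 10^6 ft³.
Over A = 1.4 mi², depth = V / A = 0.887 in.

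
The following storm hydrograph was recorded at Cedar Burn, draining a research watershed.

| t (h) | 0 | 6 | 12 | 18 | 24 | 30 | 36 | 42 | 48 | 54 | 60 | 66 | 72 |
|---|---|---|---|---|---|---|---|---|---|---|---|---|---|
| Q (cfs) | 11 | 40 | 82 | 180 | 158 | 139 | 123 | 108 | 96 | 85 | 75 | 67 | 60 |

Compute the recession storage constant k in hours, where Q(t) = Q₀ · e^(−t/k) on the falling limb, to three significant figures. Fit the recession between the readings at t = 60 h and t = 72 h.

On the falling limb, Q drops from 75 to 60 cfs between t = 60 h and t = 72 h (Δt = 12 h).
k = −Δt / ln(Q₂/Q₁) = −12 / ln(60/75) = 53.8 h.

k ≈ 53.8 h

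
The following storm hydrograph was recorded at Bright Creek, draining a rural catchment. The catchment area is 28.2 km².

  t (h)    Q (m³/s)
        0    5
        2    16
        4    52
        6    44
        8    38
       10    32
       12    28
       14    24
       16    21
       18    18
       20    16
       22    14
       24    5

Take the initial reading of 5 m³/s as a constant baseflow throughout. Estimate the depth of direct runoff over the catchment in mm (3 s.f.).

Direct runoff: 0.0, 11.0, 47.0, 39.0, 33.0, 27.0, 23.0, 19.0, 16.0, 13.0, 11.0, 9.0, 0.0 m³/s; ΣQ_DR = 248.0 m³/s.
V = ΣQ_DR · Δt = 248.0 × 7200 s = 1.786 × 10^6 m³.
Over A = 28.2 km², depth = V / A = 63.3 mm.

d ≈ 63.3 mm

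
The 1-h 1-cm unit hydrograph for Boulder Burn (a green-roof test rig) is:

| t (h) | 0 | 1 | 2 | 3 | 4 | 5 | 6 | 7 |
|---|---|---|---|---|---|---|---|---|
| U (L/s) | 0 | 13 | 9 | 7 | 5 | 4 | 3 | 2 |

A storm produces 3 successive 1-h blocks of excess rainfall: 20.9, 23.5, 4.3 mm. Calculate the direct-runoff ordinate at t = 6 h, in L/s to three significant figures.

Q ≈ 17.8 L/s

By discrete convolution, Q_j = Σ (P_i / 10 mm) · U_{j−i}.
At t = 6 h (j=6): Q = (20.9/10)·3 + (23.5/10)·4 + (4.3/10)·5 = 17.8 L/s.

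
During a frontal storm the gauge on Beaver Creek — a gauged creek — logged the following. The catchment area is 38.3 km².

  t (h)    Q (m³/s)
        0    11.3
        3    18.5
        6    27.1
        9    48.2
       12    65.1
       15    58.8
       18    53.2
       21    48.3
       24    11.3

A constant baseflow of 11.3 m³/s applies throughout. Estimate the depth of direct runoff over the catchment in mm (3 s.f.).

Direct runoff: 0.0, 7.2, 15.8, 36.9, 53.8, 47.5, 41.9, 37.0, 0.0 m³/s; ΣQ_DR = 240.1 m³/s.
V = ΣQ_DR · Δt = 240.1 × 10800 s = 2.593 × 10^6 m³.
Over A = 38.3 km², depth = V / A = 67.7 mm.

d ≈ 67.7 mm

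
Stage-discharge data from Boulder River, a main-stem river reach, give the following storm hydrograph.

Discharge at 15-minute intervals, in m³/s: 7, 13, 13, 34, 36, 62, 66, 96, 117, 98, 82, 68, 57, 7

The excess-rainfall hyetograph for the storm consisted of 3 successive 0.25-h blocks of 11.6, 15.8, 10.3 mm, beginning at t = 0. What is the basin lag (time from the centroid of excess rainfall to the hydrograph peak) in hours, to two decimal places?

Centroid of excess rainfall: t_c = Σ P_i·t̄_i / ΣP_i = 0.3664 h (block centres at 0.125, 0.375, 0.625 h).
Hydrograph peak occurs at t = 2 h, so basin lag t_L = 2 − 0.3664 = 1.63 h.

t_L ≈ 1.63 h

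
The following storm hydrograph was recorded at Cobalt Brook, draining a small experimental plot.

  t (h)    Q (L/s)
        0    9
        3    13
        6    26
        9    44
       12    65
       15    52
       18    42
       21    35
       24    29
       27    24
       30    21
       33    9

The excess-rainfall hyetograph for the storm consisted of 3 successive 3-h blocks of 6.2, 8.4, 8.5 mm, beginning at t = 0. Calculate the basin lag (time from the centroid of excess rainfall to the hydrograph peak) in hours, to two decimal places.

Centroid of excess rainfall: t_c = Σ P_i·t̄_i / ΣP_i = 4.7987 h (block centres at 1.5, 4.5, 7.5 h).
Hydrograph peak occurs at t = 12 h, so basin lag t_L = 12 − 4.7987 = 7.20 h.

t_L ≈ 7.20 h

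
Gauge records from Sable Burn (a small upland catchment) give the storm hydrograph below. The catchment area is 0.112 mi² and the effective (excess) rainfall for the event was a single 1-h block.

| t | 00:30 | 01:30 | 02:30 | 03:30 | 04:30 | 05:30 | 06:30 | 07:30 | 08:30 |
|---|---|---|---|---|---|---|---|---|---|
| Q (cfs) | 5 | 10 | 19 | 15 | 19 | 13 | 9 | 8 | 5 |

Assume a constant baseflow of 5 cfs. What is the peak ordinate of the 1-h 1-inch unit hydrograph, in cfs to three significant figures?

U_p ≈ 17.4 cfs

Direct runoff: 0.0, 5.0, 14.0, 10.0, 14.0, 8.0, 4.0, 3.0, 0.0 cfs; ΣQ_DR = 58.00 cfs, peak = 14.0 cfs.
Runoff depth d = ΣQ_DR·Δt / A = 58.00 × 3600 / (0.112 mi²) = 0.8025 in.
The 1-inch UH is the DRH scaled by (1 in)/d, so U_p = 14.0 × 1/0.8025 = 17.4 cfs.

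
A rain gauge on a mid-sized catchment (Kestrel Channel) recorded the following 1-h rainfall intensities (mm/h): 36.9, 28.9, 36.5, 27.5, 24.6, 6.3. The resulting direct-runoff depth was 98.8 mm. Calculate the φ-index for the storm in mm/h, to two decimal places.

φ ≈ 11.12 mm/h

Only the 5 blocks with intensity above φ contribute runoff: 36.9, 28.9, 36.5, 27.5, 24.6 mm/h.
Σ(I−φ)·Δt = d  ⇒  (36.9+28.9+36.5+27.5+24.6 − 5φ)·1 = 98.8
φ = (154.4 − 98.8/1) / 5 = 11.12 mm/h.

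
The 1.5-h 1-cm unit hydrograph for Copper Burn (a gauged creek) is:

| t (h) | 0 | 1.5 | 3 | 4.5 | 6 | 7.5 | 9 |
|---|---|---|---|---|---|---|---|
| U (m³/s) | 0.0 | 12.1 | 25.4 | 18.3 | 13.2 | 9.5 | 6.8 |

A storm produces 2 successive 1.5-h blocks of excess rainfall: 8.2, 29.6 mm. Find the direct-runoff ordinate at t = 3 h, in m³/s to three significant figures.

Q ≈ 56.6 m³/s

By discrete convolution, Q_j = Σ (P_i / 10 mm) · U_{j−i}.
At t = 3 h (j=2): Q = (8.2/10)·25.4 + (29.6/10)·12.1 = 56.6 m³/s.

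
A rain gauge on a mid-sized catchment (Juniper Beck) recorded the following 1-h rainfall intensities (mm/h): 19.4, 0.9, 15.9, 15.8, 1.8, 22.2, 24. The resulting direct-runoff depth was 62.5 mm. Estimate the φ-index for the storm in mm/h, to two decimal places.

φ ≈ 6.96 mm/h

Only the 5 blocks with intensity above φ contribute runoff: 19.4, 15.9, 15.8, 22.2, 24 mm/h.
Σ(I−φ)·Δt = d  ⇒  (19.4+15.9+15.8+22.2+24 − 5φ)·1 = 62.5
φ = (97.30 − 62.5/1) / 5 = 6.96 mm/h.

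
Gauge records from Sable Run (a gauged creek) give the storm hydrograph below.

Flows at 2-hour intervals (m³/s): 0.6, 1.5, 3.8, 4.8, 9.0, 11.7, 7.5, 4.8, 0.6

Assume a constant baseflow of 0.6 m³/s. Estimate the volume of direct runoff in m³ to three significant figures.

V ≈ 2.80 × 10^5 m³

Direct-runoff ordinates (Q − Q_b): 0.0, 0.9, 3.2, 4.2, 8.4, 11.1, 6.9, 4.2, 0.0 m³/s.
ΣQ_DR = 38.90 m³/s.
With Δt = 2 h = 7200 s, V = ΣQ_DR · Δt = 38.90 × 7200 = 2.80 × 10^5 m³.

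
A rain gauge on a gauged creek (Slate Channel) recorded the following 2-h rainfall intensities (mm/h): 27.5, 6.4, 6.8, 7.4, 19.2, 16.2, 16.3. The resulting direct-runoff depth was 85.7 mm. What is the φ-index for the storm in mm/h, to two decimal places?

φ ≈ 9.09 mm/h

Only the 4 blocks with intensity above φ contribute runoff: 27.5, 19.2, 16.2, 16.3 mm/h.
Σ(I−φ)·Δt = d  ⇒  (27.5+19.2+16.2+16.3 − 4φ)·2 = 85.7
φ = (79.20 − 85.7/2) / 4 = 9.09 mm/h.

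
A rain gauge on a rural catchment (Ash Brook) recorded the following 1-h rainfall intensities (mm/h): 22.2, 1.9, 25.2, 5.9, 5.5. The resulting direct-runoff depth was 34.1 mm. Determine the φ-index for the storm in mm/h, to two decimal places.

Only the 2 blocks with intensity above φ contribute runoff: 22.2, 25.2 mm/h.
Σ(I−φ)·Δt = d  ⇒  (22.2+25.2 − 2φ)·1 = 34.1
φ = (47.40 − 34.1/1) / 2 = 6.65 mm/h.

φ ≈ 6.65 mm/h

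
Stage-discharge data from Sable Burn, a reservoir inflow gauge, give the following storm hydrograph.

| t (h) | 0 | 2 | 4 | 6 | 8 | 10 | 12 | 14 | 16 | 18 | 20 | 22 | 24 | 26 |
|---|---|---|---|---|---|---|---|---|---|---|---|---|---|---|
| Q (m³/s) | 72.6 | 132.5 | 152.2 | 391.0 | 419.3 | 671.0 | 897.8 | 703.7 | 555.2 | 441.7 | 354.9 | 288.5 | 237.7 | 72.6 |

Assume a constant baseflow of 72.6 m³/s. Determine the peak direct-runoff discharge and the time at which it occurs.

Q_p = 825.2 m³/s at t = 12 h

Subtracting baseflow gives direct-runoff ordinates: 0.0, 59.9, 79.6, 318.4, 346.7, 598.4, 825.2, 631.1, 482.6, 369.1, 282.3, 215.9, 165.1, 0.0 m³/s.
The maximum is 825.2 m³/s, occurring at the reading for t = 12 h.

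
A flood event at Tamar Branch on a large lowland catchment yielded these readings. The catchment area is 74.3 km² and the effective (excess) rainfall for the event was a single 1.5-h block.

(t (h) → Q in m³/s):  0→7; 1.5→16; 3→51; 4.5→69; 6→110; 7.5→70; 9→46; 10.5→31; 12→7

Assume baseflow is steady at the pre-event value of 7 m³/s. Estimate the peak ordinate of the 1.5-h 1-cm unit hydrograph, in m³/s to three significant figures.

Direct runoff: 0.0, 9.0, 44.0, 62.0, 103.0, 63.0, 39.0, 24.0, 0.0 m³/s; ΣQ_DR = 344.0 m³/s, peak = 103.0 m³/s.
Runoff depth d = ΣQ_DR·Δt / A = 344.0 × 5400 / (74.3 km²) = 25.00 mm.
The 1-cm UH is the DRH scaled by (10 mm)/d, so U_p = 103.0 × 10/25.00 = 41.2 m³/s.

U_p ≈ 41.2 m³/s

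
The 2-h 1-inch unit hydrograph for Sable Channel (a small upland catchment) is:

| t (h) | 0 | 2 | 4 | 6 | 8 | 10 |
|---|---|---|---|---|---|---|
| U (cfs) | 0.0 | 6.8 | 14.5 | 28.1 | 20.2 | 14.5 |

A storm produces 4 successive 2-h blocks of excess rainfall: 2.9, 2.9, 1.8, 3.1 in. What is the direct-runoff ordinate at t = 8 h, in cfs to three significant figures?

By discrete convolution, Q_j = Σ (P_i / 1 in) · U_{j−i}.
At t = 8 h (j=4): Q = (2.9/1)·20.2 + (2.9/1)·28.1 + (1.8/1)·14.5 + (3.1/1)·6.8 = 187 cfs.

Q ≈ 187 cfs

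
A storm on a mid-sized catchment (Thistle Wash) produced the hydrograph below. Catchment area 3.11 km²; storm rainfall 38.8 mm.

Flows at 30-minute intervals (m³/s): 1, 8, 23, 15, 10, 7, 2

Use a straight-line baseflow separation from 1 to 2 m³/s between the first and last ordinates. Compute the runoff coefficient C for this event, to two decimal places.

ΣQ_DR = 55.50 m³/s; V = ΣQ_DR·Δt = 99900 m³.
Runoff depth d = V / A = 32.12 mm.
C = d / P = 32.12 / 38.8 = 0.83.

C ≈ 0.83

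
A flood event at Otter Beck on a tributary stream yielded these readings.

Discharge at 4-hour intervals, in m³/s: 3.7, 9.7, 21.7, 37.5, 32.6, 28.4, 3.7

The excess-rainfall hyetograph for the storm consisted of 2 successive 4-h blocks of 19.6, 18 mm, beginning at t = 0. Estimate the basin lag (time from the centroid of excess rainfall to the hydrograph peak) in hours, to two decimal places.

Centroid of excess rainfall: t_c = Σ P_i·t̄_i / ΣP_i = 3.9149 h (block centres at 2, 6 h).
Hydrograph peak occurs at t = 12 h, so basin lag t_L = 12 − 3.9149 = 8.09 h.

t_L ≈ 8.09 h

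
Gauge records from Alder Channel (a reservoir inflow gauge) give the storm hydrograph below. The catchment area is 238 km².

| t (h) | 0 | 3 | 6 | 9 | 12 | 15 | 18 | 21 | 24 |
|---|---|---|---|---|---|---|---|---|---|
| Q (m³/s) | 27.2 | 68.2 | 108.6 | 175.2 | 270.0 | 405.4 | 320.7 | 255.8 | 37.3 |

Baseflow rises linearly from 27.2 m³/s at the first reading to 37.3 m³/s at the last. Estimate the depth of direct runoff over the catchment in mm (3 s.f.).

d ≈ 62.5 mm

Direct runoff: 0.00, 39.74, 78.88, 144.21, 237.75, 371.89, 285.93, 219.76, 0.00 m³/s; ΣQ_DR = 1378 m³/s.
V = ΣQ_DR · Δt = 1378 × 10800 s = 1.488 × 10^7 m³.
Over A = 238 km², depth = V / A = 62.5 mm.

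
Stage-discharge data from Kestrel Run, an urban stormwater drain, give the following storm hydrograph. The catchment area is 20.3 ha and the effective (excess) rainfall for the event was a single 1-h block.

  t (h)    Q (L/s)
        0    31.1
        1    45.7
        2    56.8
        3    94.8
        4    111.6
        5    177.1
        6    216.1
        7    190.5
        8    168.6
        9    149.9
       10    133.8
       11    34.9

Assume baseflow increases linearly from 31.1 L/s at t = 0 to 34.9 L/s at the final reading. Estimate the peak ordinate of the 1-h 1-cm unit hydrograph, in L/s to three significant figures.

U_p ≈ 102 L/s

Direct runoff: 0.00, 14.25, 25.01, 62.66, 79.12, 144.27, 182.93, 156.98, 134.74, 115.69, 99.25, 0.00 L/s; ΣQ_DR = 1015 L/s, peak = 182.93 L/s.
Runoff depth d = ΣQ_DR·Δt / A = 1015 × 3600 / (20.3 ha) = 18.00 mm.
The 1-cm UH is the DRH scaled by (10 mm)/d, so U_p = 182.93 × 10/18.00 = 102 L/s.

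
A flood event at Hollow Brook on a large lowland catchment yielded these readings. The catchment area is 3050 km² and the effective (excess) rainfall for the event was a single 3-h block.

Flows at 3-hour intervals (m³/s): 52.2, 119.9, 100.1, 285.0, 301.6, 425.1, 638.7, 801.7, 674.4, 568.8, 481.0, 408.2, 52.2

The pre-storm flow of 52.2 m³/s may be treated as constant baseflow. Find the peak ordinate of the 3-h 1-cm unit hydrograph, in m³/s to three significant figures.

U_p ≈ 500 m³/s

Direct runoff: 0.0, 67.7, 47.9, 232.8, 249.4, 372.9, 586.5, 749.5, 622.2, 516.6, 428.8, 356.0, 0.0 m³/s; ΣQ_DR = 4230 m³/s, peak = 749.5 m³/s.
Runoff depth d = ΣQ_DR·Δt / A = 4230 × 10800 / (3050 km²) = 14.98 mm.
The 1-cm UH is the DRH scaled by (10 mm)/d, so U_p = 749.5 × 10/14.98 = 500 m³/s.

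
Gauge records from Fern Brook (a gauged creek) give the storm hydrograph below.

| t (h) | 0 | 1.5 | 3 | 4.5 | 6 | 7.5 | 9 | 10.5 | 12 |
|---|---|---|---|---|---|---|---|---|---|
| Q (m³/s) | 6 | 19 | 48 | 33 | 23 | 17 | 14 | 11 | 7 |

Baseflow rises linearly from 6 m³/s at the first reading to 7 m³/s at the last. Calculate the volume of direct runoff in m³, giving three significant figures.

Direct-runoff ordinates (Q − Q_b): 0.00, 12.88, 41.75, 26.62, 16.50, 10.38, 7.25, 4.12, 0.00 m³/s.
ΣQ_DR = 119.5 m³/s.
With Δt = 1.5 h = 5400 s, V = ΣQ_DR · Δt = 119.5 × 5400 = 6.45 × 10^5 m³.

V ≈ 6.45 × 10^5 m³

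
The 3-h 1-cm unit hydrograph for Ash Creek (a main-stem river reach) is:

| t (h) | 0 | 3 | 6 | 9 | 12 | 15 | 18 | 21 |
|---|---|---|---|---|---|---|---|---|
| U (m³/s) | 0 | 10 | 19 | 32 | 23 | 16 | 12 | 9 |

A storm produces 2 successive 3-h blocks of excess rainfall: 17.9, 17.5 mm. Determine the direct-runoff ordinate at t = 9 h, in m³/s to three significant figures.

By discrete convolution, Q_j = Σ (P_i / 10 mm) · U_{j−i}.
At t = 9 h (j=3): Q = (17.9/10)·32 + (17.5/10)·19 = 90.5 m³/s.

Q ≈ 90.5 m³/s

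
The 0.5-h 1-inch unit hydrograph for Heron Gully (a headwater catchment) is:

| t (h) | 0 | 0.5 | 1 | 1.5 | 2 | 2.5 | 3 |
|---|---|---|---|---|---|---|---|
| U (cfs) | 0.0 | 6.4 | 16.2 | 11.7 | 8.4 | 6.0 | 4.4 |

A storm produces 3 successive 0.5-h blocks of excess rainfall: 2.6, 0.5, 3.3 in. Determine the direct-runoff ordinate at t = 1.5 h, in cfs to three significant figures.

By discrete convolution, Q_j = Σ (P_i / 1 in) · U_{j−i}.
At t = 1.5 h (j=3): Q = (2.6/1)·11.7 + (0.5/1)·16.2 + (3.3/1)·6.4 = 59.6 cfs.

Q ≈ 59.6 cfs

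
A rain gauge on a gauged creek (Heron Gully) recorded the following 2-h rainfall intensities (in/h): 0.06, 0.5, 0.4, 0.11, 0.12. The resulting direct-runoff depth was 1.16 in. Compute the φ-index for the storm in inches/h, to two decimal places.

Only the 2 blocks with intensity above φ contribute runoff: 0.5, 0.4 in/h.
Σ(I−φ)·Δt = d  ⇒  (0.5+0.4 − 2φ)·2 = 1.16
φ = (0.9000 − 1.16/2) / 2 = 0.16 in/h.

φ ≈ 0.16 in/h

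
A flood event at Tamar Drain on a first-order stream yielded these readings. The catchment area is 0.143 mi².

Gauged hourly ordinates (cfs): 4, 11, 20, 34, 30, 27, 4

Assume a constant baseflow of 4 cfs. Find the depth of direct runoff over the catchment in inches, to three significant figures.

d ≈ 1.11 in

Direct runoff: 0.0, 7.0, 16.0, 30.0, 26.0, 23.0, 0.0 cfs; ΣQ_DR = 102.0 cfs.
V = ΣQ_DR · Δt = 102.0 × 3600 s = 3.672 × 10^5 ft³.
Over A = 0.143 mi², depth = V / A = 1.11 in.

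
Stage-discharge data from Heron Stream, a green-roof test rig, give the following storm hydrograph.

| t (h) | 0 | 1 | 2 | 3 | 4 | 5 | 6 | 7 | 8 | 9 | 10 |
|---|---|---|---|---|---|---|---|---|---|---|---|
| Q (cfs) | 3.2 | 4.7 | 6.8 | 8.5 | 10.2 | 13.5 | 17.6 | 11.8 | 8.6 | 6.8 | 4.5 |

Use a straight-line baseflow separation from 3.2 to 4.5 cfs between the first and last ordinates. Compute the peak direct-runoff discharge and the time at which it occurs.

Subtracting baseflow gives direct-runoff ordinates: 0.00, 1.37, 3.34, 4.91, 6.48, 9.65, 13.62, 7.69, 4.36, 2.43, 0.00 cfs.
The maximum is 13.62 cfs, occurring at the reading for t = 6 h.

Q_p = 13.62 cfs at t = 6 h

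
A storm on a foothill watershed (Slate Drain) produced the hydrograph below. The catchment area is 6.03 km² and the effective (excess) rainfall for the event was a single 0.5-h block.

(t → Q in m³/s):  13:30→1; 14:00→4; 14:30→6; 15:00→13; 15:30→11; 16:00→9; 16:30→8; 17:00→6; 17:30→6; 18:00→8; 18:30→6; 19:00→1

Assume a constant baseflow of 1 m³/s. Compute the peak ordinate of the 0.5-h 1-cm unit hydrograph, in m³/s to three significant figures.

U_p ≈ 6.00 m³/s

Direct runoff: 0.0, 3.0, 5.0, 12.0, 10.0, 8.0, 7.0, 5.0, 5.0, 7.0, 5.0, 0.0 m³/s; ΣQ_DR = 67.00 m³/s, peak = 12.0 m³/s.
Runoff depth d = ΣQ_DR·Δt / A = 67.00 × 1800 / (6.03 km²) = 20.00 mm.
The 1-cm UH is the DRH scaled by (10 mm)/d, so U_p = 12.0 × 10/20.00 = 6.00 m³/s.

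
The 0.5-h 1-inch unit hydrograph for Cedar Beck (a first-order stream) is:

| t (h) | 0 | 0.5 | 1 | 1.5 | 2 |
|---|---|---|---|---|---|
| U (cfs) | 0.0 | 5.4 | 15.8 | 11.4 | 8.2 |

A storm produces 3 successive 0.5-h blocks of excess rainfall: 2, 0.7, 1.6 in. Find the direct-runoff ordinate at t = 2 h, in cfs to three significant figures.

Q ≈ 49.7 cfs

By discrete convolution, Q_j = Σ (P_i / 1 in) · U_{j−i}.
At t = 2 h (j=4): Q = (2/1)·8.2 + (0.7/1)·11.4 + (1.6/1)·15.8 = 49.7 cfs.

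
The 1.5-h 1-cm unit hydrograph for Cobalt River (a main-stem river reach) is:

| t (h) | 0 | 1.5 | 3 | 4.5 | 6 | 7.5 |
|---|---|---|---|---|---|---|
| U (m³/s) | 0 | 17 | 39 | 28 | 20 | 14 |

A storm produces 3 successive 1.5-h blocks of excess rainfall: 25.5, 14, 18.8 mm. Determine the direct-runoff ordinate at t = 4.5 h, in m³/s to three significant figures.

Q ≈ 158 m³/s

By discrete convolution, Q_j = Σ (P_i / 10 mm) · U_{j−i}.
At t = 4.5 h (j=3): Q = (25.5/10)·28 + (14/10)·39 + (18.8/10)·17 = 158 m³/s.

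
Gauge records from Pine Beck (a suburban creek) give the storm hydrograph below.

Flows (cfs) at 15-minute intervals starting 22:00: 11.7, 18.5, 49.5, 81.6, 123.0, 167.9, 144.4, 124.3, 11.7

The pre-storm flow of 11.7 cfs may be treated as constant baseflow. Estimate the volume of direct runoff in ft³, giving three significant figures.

V ≈ 5.65 × 10^5 ft³

Direct-runoff ordinates (Q − Q_b): 0.0, 6.8, 37.8, 69.9, 111.3, 156.2, 132.7, 112.6, 0.0 cfs.
ΣQ_DR = 627.3 cfs.
With Δt = 0.25 h = 900 s, V = ΣQ_DR · Δt = 627.3 × 900 = 5.65 × 10^5 ft³.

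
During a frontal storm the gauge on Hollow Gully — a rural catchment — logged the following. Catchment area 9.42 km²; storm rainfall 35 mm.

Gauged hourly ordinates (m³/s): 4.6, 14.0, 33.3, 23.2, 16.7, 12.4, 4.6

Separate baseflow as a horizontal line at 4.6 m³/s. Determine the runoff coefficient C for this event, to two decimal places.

C ≈ 0.84

ΣQ_DR = 76.60 m³/s; V = ΣQ_DR·Δt = 2.758 × 10^5 m³.
Runoff depth d = V / A = 29.27 mm.
C = d / P = 29.27 / 35 = 0.84.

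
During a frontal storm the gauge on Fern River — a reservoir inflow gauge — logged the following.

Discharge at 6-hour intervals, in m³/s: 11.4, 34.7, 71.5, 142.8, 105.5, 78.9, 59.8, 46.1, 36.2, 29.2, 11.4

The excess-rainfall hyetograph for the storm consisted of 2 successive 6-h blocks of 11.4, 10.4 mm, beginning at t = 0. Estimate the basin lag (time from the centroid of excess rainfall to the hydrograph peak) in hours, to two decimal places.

t_L ≈ 12.14 h

Centroid of excess rainfall: t_c = Σ P_i·t̄_i / ΣP_i = 5.8624 h (block centres at 3, 9 h).
Hydrograph peak occurs at t = 18 h, so basin lag t_L = 18 − 5.8624 = 12.14 h.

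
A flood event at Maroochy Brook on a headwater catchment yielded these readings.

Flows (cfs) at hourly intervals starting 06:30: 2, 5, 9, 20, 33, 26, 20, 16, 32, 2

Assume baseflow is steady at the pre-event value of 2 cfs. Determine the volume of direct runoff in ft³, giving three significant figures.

V ≈ 5.22 × 10^5 ft³

Direct-runoff ordinates (Q − Q_b): 0.0, 3.0, 7.0, 18.0, 31.0, 24.0, 18.0, 14.0, 30.0, 0.0 cfs.
ΣQ_DR = 145.0 cfs.
With Δt = 1 h = 3600 s, V = ΣQ_DR · Δt = 145.0 × 3600 = 5.22 × 10^5 ft³.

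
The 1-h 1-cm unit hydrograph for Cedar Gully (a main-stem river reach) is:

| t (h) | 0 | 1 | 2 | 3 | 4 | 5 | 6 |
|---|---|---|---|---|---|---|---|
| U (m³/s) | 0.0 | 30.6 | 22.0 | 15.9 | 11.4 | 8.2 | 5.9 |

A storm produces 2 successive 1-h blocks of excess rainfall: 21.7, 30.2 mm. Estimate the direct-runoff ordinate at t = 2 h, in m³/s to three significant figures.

By discrete convolution, Q_j = Σ (P_i / 10 mm) · U_{j−i}.
At t = 2 h (j=2): Q = (21.7/10)·22.0 + (30.2/10)·30.6 = 140 m³/s.

Q ≈ 140 m³/s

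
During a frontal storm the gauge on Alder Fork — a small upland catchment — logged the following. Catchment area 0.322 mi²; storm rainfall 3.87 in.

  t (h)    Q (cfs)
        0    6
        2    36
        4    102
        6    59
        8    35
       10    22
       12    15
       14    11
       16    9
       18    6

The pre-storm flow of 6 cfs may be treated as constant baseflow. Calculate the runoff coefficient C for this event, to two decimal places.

C ≈ 0.60

ΣQ_DR = 241.0 cfs; V = ΣQ_DR·Δt = 1.735 × 10^6 ft³.
Runoff depth d = V / A = 2.320 in.
C = d / P = 2.320 / 3.87 = 0.60.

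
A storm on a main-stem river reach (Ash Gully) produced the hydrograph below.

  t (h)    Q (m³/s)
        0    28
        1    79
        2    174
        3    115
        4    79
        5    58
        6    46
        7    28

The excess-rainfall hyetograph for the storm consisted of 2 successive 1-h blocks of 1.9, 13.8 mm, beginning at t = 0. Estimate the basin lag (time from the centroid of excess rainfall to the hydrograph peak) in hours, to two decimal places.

Centroid of excess rainfall: t_c = Σ P_i·t̄_i / ΣP_i = 1.3790 h (block centres at 0.5, 1.5 h).
Hydrograph peak occurs at t = 2 h, so basin lag t_L = 2 − 1.3790 = 0.62 h.

t_L ≈ 0.62 h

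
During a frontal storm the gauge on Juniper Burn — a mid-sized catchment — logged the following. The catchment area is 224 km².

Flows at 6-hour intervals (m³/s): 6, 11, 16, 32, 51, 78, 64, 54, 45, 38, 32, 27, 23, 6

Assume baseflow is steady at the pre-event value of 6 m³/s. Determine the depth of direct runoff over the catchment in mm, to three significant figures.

d ≈ 38.5 mm

Direct runoff: 0.0, 5.0, 10.0, 26.0, 45.0, 72.0, 58.0, 48.0, 39.0, 32.0, 26.0, 21.0, 17.0, 0.0 m³/s; ΣQ_DR = 399.0 m³/s.
V = ΣQ_DR · Δt = 399.0 × 21600 s = 8.618 × 10^6 m³.
Over A = 224 km², depth = V / A = 38.5 mm.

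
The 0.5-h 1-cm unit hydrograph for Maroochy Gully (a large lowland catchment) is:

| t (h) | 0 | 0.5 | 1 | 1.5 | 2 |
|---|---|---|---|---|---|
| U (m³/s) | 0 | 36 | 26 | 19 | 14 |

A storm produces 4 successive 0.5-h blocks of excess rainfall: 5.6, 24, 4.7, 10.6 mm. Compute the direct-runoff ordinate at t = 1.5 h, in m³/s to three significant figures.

By discrete convolution, Q_j = Σ (P_i / 10 mm) · U_{j−i}.
At t = 1.5 h (j=3): Q = (5.6/10)·19 + (24/10)·26 + (4.7/10)·36 + (10.6/10)·0 = 90.0 m³/s.

Q ≈ 90.0 m³/s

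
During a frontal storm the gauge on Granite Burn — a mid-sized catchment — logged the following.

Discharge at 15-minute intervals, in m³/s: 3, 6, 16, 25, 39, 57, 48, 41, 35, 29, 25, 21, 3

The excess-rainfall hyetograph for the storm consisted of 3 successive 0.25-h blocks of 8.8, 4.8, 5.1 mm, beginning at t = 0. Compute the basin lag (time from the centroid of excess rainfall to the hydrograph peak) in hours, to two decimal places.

Centroid of excess rainfall: t_c = Σ P_i·t̄_i / ΣP_i = 0.3255 h (block centres at 0.125, 0.375, 0.625 h).
Hydrograph peak occurs at t = 1.25 h, so basin lag t_L = 1.25 − 0.3255 = 0.92 h.

t_L ≈ 0.92 h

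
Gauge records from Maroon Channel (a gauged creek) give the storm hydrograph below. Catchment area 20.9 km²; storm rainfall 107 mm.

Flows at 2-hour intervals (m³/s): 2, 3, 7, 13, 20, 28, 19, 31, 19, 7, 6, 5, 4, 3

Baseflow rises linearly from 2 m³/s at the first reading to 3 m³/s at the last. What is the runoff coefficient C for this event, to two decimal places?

ΣQ_DR = 132.0 m³/s; V = ΣQ_DR·Δt = 9.504 × 10^5 m³.
Runoff depth d = V / A = 45.47 mm.
C = d / P = 45.47 / 107 = 0.42.

C ≈ 0.42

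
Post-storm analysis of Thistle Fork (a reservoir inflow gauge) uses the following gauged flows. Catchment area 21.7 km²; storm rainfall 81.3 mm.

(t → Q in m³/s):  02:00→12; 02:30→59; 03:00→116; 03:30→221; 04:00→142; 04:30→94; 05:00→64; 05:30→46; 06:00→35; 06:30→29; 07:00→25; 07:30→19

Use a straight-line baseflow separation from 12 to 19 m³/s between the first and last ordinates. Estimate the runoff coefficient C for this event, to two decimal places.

ΣQ_DR = 676.0 m³/s; V = ΣQ_DR·Δt = 1.217 × 10^6 m³.
Runoff depth d = V / A = 56.07 mm.
C = d / P = 56.07 / 81.3 = 0.69.

C ≈ 0.69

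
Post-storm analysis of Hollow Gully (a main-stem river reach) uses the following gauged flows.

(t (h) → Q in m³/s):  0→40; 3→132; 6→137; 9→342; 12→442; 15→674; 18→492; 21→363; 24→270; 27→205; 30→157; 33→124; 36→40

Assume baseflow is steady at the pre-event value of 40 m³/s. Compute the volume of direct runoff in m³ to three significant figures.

V ≈ 3.13 × 10^7 m³

Direct-runoff ordinates (Q − Q_b): 0.0, 92.0, 97.0, 302.0, 402.0, 634.0, 452.0, 323.0, 230.0, 165.0, 117.0, 84.0, 0.0 m³/s.
ΣQ_DR = 2898 m³/s.
With Δt = 3 h = 10800 s, V = ΣQ_DR · Δt = 2898 × 10800 = 3.13 × 10^7 m³.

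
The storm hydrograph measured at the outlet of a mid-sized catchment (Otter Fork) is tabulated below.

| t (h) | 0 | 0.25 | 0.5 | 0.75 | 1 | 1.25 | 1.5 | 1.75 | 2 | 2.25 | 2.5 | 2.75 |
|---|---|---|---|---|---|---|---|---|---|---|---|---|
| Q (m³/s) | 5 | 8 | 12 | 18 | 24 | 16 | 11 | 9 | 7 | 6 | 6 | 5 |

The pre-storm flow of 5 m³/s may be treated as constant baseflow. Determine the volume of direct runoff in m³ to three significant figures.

Direct-runoff ordinates (Q − Q_b): 0.0, 3.0, 7.0, 13.0, 19.0, 11.0, 6.0, 4.0, 2.0, 1.0, 1.0, 0.0 m³/s.
ΣQ_DR = 67.00 m³/s.
With Δt = 0.25 h = 900 s, V = ΣQ_DR · Δt = 67.00 × 900 = 60300 m³.

V ≈ 60300 m³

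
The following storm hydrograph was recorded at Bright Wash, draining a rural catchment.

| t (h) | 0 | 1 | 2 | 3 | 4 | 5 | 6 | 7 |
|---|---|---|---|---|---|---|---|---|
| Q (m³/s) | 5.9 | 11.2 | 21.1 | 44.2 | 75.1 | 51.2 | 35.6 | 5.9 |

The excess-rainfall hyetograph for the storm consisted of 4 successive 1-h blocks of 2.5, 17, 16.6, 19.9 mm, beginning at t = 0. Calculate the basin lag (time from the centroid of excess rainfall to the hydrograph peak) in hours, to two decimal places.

t_L ≈ 1.54 h

Centroid of excess rainfall: t_c = Σ P_i·t̄_i / ΣP_i = 2.4625 h (block centres at 0.5, 1.5, 2.5, 3.5 h).
Hydrograph peak occurs at t = 4 h, so basin lag t_L = 4 − 2.4625 = 1.54 h.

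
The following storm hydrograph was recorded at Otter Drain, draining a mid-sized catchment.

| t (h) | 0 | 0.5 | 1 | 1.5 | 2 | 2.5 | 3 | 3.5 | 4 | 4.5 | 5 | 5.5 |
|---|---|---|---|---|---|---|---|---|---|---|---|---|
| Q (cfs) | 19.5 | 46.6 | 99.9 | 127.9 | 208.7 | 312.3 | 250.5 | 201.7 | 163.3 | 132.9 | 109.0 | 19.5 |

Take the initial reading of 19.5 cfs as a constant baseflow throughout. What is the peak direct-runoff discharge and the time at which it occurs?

Subtracting baseflow gives direct-runoff ordinates: 0.0, 27.1, 80.4, 108.4, 189.2, 292.8, 231.0, 182.2, 143.8, 113.4, 89.5, 0.0 cfs.
The maximum is 292.8 cfs, occurring at the reading for t = 2.5 h.

Q_p = 292.8 cfs at t = 2.5 h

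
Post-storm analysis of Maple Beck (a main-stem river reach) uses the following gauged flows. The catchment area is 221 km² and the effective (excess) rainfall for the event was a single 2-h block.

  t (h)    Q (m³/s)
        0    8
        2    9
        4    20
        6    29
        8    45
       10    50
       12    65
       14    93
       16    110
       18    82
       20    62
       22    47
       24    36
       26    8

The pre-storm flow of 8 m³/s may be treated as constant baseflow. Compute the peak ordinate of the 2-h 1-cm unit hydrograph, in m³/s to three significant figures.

Direct runoff: 0.0, 1.0, 12.0, 21.0, 37.0, 42.0, 57.0, 85.0, 102.0, 74.0, 54.0, 39.0, 28.0, 0.0 m³/s; ΣQ_DR = 552.0 m³/s, peak = 102.0 m³/s.
Runoff depth d = ΣQ_DR·Δt / A = 552.0 × 7200 / (221 km²) = 17.98 mm.
The 1-cm UH is the DRH scaled by (10 mm)/d, so U_p = 102.0 × 10/17.98 = 56.7 m³/s.

U_p ≈ 56.7 m³/s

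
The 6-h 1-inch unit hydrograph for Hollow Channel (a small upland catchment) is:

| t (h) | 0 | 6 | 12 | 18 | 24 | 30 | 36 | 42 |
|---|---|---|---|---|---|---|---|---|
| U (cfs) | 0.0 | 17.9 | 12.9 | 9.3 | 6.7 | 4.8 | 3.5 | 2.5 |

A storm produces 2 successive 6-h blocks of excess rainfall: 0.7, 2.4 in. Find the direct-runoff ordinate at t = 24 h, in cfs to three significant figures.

By discrete convolution, Q_j = Σ (P_i / 1 in) · U_{j−i}.
At t = 24 h (j=4): Q = (0.7/1)·6.7 + (2.4/1)·9.3 = 27.0 cfs.

Q ≈ 27.0 cfs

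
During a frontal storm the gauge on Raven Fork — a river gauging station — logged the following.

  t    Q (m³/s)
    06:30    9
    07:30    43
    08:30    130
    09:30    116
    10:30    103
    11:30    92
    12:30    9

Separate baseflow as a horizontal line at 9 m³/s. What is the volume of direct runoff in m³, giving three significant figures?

Direct-runoff ordinates (Q − Q_b): 0.0, 34.0, 121.0, 107.0, 94.0, 83.0, 0.0 m³/s.
ΣQ_DR = 439.0 m³/s.
With Δt = 1 h = 3600 s, V = ΣQ_DR · Δt = 439.0 × 3600 = 1.58 × 10^6 m³.

V ≈ 1.58 × 10^6 m³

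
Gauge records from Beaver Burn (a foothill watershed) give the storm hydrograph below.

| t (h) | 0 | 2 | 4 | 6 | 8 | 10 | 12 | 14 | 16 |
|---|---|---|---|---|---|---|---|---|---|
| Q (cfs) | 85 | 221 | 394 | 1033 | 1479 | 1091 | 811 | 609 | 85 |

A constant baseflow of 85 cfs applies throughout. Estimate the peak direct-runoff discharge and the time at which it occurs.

Q_p = 1394.0 cfs at t = 8 h

Subtracting baseflow gives direct-runoff ordinates: 0.0, 136.0, 309.0, 948.0, 1394.0, 1006.0, 726.0, 524.0, 0.0 cfs.
The maximum is 1394.0 cfs, occurring at the reading for t = 8 h.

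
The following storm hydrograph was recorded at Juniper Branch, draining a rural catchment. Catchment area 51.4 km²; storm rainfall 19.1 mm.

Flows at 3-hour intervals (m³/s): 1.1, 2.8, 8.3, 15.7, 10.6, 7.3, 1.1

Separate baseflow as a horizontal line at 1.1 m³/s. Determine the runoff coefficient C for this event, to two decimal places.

ΣQ_DR = 39.20 m³/s; V = ΣQ_DR·Δt = 4.234 × 10^5 m³.
Runoff depth d = V / A = 8.237 mm.
C = d / P = 8.237 / 19.1 = 0.43.

C ≈ 0.43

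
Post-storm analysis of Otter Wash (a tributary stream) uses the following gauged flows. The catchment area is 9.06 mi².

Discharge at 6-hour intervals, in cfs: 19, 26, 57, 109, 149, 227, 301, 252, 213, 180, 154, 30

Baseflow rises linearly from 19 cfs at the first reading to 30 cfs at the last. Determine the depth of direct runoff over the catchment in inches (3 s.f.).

d ≈ 1.46 in

Direct runoff: 0.00, 6.00, 36.00, 87.00, 126.00, 203.00, 276.00, 226.00, 186.00, 152.00, 125.00, 0.00 cfs; ΣQ_DR = 1423 cfs.
V = ΣQ_DR · Δt = 1423 × 21600 s = 3.074 × 10^7 ft³.
Over A = 9.06 mi², depth = V / A = 1.46 in.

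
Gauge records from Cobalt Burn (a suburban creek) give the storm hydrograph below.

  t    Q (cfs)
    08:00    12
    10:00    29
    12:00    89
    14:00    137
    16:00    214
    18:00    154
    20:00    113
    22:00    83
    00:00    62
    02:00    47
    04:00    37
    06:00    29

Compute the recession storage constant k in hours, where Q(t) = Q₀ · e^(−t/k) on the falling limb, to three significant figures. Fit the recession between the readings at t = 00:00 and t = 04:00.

On the falling limb, Q drops from 62 to 37 cfs between t = 00:00 and t = 04:00 (Δt = 4 h).
k = −Δt / ln(Q₂/Q₁) = −4 / ln(37/62) = 7.75 h.

k ≈ 7.75 h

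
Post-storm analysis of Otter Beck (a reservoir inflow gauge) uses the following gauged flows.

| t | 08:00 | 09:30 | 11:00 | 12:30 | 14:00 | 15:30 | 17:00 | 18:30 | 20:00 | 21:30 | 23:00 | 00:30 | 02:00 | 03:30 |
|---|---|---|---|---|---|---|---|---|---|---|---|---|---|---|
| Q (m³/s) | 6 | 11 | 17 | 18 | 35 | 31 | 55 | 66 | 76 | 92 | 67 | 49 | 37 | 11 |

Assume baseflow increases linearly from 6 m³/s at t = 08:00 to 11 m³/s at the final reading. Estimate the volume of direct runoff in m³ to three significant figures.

V ≈ 2.44 × 10^6 m³

Direct-runoff ordinates (Q − Q_b): 0.00, 4.62, 10.23, 10.85, 27.46, 23.08, 46.69, 57.31, 66.92, 82.54, 57.15, 38.77, 26.38, 0.00 m³/s.
ΣQ_DR = 452.0 m³/s.
With Δt = 1.5 h = 5400 s, V = ΣQ_DR · Δt = 452.0 × 5400 = 2.44 × 10^6 m³.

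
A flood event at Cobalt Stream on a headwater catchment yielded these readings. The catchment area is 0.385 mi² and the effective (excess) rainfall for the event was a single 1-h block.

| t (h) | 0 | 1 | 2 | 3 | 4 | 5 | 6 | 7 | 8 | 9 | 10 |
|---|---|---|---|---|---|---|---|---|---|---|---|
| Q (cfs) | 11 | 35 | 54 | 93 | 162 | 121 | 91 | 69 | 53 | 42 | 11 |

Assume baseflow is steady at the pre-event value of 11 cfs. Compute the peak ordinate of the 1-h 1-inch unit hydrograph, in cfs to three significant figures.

Direct runoff: 0.0, 24.0, 43.0, 82.0, 151.0, 110.0, 80.0, 58.0, 42.0, 31.0, 0.0 cfs; ΣQ_DR = 621.0 cfs, peak = 151.0 cfs.
Runoff depth d = ΣQ_DR·Δt / A = 621.0 × 3600 / (0.385 mi²) = 2.499 in.
The 1-inch UH is the DRH scaled by (1 in)/d, so U_p = 151.0 × 1/2.499 = 60.4 cfs.

U_p ≈ 60.4 cfs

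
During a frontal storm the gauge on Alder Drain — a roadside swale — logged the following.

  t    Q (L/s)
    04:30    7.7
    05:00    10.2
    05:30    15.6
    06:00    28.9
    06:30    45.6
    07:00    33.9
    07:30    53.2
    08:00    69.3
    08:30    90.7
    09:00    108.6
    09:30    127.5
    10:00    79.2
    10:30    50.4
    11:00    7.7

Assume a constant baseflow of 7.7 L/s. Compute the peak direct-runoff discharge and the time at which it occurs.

Subtracting baseflow gives direct-runoff ordinates: 0.0, 2.5, 7.9, 21.2, 37.9, 26.2, 45.5, 61.6, 83.0, 100.9, 119.8, 71.5, 42.7, 0.0 L/s.
The maximum is 119.8 L/s, occurring at the reading for t = 09:30.

Q_p = 119.8 L/s at t = 09:30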